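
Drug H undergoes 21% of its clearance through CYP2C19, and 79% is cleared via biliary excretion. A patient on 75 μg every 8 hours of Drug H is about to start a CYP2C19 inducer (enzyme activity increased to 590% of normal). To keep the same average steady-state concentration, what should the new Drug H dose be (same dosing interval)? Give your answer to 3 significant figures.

CYP2C19: 0.21 × 5.9 = 1.239
Other: 0.79 (unchanged)
Relative clearance = 1.239 + 0.79 = 2.029.
Css,avg = (dose rate)/CL, so holding Css fixed requires dose ∝ CL: 75 × 2.029 = 152 μg.

152 μg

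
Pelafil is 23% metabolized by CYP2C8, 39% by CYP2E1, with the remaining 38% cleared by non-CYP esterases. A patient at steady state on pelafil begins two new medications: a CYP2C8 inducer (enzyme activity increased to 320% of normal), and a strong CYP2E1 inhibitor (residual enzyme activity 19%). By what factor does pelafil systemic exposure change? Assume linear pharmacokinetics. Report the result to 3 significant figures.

0.840

The CYP2C8 pathway (23% of clearance) is boosted to 3.2× activity: 0.23 × 3.2 = 0.736.
The CYP2E1 pathway (39% of clearance) is reduced to 0.19× activity: 0.39 × 0.19 = 0.0741.
Non-CYP routes (38%) are unchanged.
New clearance relative to baseline: 0.736 + 0.0741 + 0.38 = 1.1901.
Net systemic exposure ratio = 1 / 1.1901 = 0.840.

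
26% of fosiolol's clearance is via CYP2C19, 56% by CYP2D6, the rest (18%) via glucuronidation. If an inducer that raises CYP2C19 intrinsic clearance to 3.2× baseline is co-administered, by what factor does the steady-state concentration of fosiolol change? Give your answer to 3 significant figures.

0.636

CYP2C19: 0.26 × 3.2 = 0.832
CYP2D6: 0.56 (unchanged)
Other: 0.18 (unchanged)
New clearance relative to baseline: 0.832 + 0.56 + 0.18 = 1.572.
Since steady-state concentration ∝ 1/CL, the ratio is 1 / 1.572 = 0.636.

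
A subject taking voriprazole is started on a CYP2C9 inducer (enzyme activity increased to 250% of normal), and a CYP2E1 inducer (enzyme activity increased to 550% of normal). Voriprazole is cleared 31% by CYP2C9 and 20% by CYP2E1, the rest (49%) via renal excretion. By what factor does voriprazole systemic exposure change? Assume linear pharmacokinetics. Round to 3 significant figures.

The CYP2C9 pathway (31% of clearance) increases to 2.5× activity: 0.31 × 2.5 = 0.775.
The CYP2E1 pathway (20% of clearance) is boosted to 5.5× activity: 0.2 × 5.5 = 1.1.
The remaining 49% of clearance is unaffected.
CL_new/CL_old = 0.775 + 1.1 + 0.49 = 2.365.
Systemic exposure ∝ 1/CL: fold-change = 1 / 2.365 = 0.423.

0.423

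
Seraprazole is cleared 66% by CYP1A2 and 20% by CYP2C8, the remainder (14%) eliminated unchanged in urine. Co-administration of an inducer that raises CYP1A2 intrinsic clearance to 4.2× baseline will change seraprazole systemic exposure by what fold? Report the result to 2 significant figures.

CYP1A2: 0.66 × 4.2 = 2.772
CYP2C8: 0.2 (unchanged)
Other: 0.14 (unchanged)
New clearance relative to baseline: 2.772 + 0.2 + 0.14 = 3.112.
Systemic exposure ratio = CL_old/CL_new = 1 / 3.112 = 0.32.

0.32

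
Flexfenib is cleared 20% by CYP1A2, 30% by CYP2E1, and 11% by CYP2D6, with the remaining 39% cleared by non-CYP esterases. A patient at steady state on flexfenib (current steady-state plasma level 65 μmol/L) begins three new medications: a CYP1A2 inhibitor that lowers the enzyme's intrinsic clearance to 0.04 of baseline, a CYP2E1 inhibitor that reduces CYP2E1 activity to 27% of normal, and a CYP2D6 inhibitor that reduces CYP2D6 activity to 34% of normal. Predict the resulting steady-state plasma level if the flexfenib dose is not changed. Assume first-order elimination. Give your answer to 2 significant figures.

1.3 × 10² μmol/L

The CYP1A2 pathway (20% of clearance) drops to 0.04× activity: 0.2 × 0.04 = 0.008.
The CYP2E1 pathway (30% of clearance) falls to 0.27× activity: 0.3 × 0.27 = 0.081.
The CYP2D6 pathway (11% of clearance) falls to 0.34× activity: 0.11 × 0.34 = 0.0374.
Non-CYP routes (39%) are unchanged.
CL_new/CL_old = 0.008 + 0.081 + 0.0374 + 0.39 = 0.5164.
Dividing the baseline by the relative clearance: 65 / 0.5164 = 1.3 × 10² μmol/L.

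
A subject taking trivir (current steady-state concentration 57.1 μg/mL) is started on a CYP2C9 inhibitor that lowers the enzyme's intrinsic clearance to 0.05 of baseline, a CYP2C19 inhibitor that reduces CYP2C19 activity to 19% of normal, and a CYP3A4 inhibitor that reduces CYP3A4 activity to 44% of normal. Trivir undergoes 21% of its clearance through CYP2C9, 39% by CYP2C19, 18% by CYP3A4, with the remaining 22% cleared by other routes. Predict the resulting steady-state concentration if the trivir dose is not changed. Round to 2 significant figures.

CYP2C9: 0.21 × 0.05 = 0.0105
CYP2C19: 0.39 × 0.19 = 0.0741
CYP3A4: 0.18 × 0.44 = 0.0792
Other: 0.22 (unchanged)
Relative clearance = 0.0105 + 0.0741 + 0.0792 + 0.22 = 0.3838.
Steady-state concentration ∝ 1/CL: new value = 57.1 / 0.3838 = 1.5 × 10² μg/mL.

1.5 × 10² μg/mL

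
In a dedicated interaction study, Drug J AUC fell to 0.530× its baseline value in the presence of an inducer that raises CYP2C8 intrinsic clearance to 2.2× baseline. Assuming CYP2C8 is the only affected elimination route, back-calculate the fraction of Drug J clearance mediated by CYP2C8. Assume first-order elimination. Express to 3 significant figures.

0.739

CL'/CL = 1 / 0.530 = 1.887
2.2·fm + (1 − fm) = 1.887
fm = (1.887 − 1) / (2.2 − 1) = 0.739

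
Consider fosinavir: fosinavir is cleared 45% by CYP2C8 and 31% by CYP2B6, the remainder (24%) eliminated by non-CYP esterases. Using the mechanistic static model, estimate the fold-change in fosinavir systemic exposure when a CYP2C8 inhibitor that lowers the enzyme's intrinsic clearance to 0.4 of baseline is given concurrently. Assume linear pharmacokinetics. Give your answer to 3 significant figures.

The CYP2C8 pathway (45% of clearance) drops to 0.4× activity: 0.45 × 0.4 = 0.18.
CYP2B6 (31%) and the residual 24% are unaffected.
CL_new/CL_old = 0.18 + 0.31 + 0.24 = 0.73.
Since systemic exposure ∝ 1/CL, the ratio is 1 / 0.73 = 1.37.

1.37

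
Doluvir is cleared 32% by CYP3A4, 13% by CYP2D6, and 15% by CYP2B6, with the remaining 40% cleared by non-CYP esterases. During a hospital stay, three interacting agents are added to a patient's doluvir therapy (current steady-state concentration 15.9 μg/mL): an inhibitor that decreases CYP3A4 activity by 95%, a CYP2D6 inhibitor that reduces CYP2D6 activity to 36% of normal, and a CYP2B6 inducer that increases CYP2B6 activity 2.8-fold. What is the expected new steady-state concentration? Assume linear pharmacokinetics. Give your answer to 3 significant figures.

18.0 μg/mL

The CYP3A4 pathway (32% of clearance) drops to 0.05× activity: 0.32 × 0.05 = 0.016.
The CYP2D6 pathway (13% of clearance) drops to 0.36× activity: 0.13 × 0.36 = 0.0468.
The CYP2B6 pathway (15% of clearance) increases to 2.8× activity: 0.15 × 2.8 = 0.42.
Non-CYP routes (40%) are unchanged.
Relative clearance = 0.016 + 0.0468 + 0.42 + 0.4 = 0.8828.
Dividing the baseline by the relative clearance: 15.9 / 0.8828 = 18.0 μg/mL.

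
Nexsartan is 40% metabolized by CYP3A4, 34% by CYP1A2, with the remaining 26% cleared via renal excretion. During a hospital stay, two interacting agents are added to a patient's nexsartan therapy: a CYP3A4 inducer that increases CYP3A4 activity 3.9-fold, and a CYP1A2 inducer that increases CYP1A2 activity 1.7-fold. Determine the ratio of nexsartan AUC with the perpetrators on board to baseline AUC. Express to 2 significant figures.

CYP3A4: 0.4 × 3.9 = 1.56
CYP1A2: 0.34 × 1.7 = 0.578
Other: 0.26 (unchanged)
Relative clearance = 1.56 + 0.578 + 0.26 = 2.398.
Because AUC varies inversely with clearance, the combined effect is 1 / 2.398 = 0.42.

0.42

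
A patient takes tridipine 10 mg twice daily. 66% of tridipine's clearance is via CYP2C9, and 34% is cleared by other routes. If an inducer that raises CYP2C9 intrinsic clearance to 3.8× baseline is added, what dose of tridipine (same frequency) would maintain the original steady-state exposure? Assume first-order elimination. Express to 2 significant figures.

The CYP2C9 pathway (66% of clearance) increases to 3.8× activity: 0.66 × 3.8 = 2.508.
The remaining 34% of clearance is unaffected.
New clearance relative to baseline: 2.508 + 0.34 = 2.848.
To maintain the same steady-state level, dose must scale with clearance: new dose = 10 × 2.848 = 28 mg.

28 mg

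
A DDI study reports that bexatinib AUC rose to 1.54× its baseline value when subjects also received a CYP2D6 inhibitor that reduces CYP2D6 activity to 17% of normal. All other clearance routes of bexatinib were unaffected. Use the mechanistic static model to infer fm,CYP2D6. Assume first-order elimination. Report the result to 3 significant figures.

CL'/CL = 1 / 1.54 = 0.6494
0.17·fm + (1 − fm) = 0.6494
fm = (0.6494 − 1) / (0.17 − 1) = 0.422

0.422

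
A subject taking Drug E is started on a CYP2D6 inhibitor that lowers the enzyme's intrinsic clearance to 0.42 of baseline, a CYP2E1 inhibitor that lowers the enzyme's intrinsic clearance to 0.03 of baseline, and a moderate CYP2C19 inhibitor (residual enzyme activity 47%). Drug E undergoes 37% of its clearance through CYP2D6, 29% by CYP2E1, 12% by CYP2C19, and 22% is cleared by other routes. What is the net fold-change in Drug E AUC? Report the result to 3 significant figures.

The CYP2D6 pathway (37% of clearance) is reduced to 0.42× activity: 0.37 × 0.42 = 0.1554.
The CYP2E1 pathway (29% of clearance) falls to 0.03× activity: 0.29 × 0.03 = 0.0087.
The CYP2C19 pathway (12% of clearance) is reduced to 0.47× activity: 0.12 × 0.47 = 0.0564.
Non-CYP routes (22%) are unchanged.
New clearance relative to baseline: 0.1554 + 0.0087 + 0.0564 + 0.22 = 0.4405.
Net AUC ratio = 1 / 0.4405 = 2.27.

2.27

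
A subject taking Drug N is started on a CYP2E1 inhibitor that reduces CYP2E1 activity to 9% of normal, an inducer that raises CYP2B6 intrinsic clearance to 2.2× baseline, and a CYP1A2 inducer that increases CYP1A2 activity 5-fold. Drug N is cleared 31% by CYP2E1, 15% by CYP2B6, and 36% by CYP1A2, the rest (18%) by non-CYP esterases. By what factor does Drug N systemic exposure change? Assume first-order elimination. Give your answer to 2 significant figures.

CYP2E1: 0.31 × 0.09 = 0.0279
CYP2B6: 0.15 × 2.2 = 0.33
CYP1A2: 0.36 × 5 = 1.8
Other: 0.18 (unchanged)
New clearance relative to baseline: 0.0279 + 0.33 + 1.8 + 0.18 = 2.3379.
Because systemic exposure varies inversely with clearance, the combined effect is 1 / 2.3379 = 0.43.

0.43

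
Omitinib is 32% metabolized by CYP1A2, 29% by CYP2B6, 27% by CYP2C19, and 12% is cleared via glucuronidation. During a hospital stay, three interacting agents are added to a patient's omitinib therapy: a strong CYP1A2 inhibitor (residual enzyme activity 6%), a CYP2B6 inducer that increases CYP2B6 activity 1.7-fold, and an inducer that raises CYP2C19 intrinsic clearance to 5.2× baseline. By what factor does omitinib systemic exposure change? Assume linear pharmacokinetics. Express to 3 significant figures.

The CYP1A2 pathway (32% of clearance) is reduced to 0.06× activity: 0.32 × 0.06 = 0.0192.
The CYP2B6 pathway (29% of clearance) is boosted to 1.7× activity: 0.29 × 1.7 = 0.493.
The CYP2C19 pathway (27% of clearance) is boosted to 5.2× activity: 0.27 × 5.2 = 1.404.
The remaining 12% of clearance is unaffected.
CL_new/CL_old = 0.0192 + 0.493 + 1.404 + 0.12 = 2.0362.
Systemic exposure ∝ 1/CL: fold-change = 1 / 2.0362 = 0.491.

0.491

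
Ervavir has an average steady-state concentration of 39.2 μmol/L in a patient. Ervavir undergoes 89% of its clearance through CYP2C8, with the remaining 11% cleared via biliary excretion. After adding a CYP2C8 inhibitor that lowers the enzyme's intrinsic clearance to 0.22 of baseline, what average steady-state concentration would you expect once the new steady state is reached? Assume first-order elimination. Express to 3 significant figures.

The CYP2C8 pathway (89% of clearance) drops to 0.22× activity: 0.89 × 0.22 = 0.1958.
The remaining 11% of clearance is unaffected.
CL_new/CL_old = 0.1958 + 0.11 = 0.3058.
With dosing unchanged, average steady-state concentration scales as 1/CL: 39.2 / 0.3058 = 128 μmol/L.

128 μmol/L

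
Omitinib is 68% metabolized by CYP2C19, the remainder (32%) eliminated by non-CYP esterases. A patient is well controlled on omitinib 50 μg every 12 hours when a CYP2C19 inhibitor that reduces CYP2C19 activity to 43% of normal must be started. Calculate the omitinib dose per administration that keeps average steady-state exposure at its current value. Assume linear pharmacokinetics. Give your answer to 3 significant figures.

CYP2C19: 0.68 × 0.43 = 0.2924
Other: 0.32 (unchanged)
New clearance relative to baseline: 0.2924 + 0.32 = 0.6124.
Css,avg = (dose rate)/CL, so holding Css fixed requires dose ∝ CL: 50 × 0.6124 = 30.6 μg.

30.6 μg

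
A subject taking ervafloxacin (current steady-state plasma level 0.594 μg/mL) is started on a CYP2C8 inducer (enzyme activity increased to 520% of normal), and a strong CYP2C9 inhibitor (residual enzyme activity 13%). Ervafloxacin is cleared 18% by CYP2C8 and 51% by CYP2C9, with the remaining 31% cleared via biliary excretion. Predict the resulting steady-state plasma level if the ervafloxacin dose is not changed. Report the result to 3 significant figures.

0.453 μg/mL

The CYP2C8 pathway (18% of clearance) rises to 5.2× activity: 0.18 × 5.2 = 0.936.
The CYP2C9 pathway (51% of clearance) falls to 0.13× activity: 0.51 × 0.13 = 0.0663.
The remaining 31% of clearance is unaffected.
Relative clearance = 0.936 + 0.0663 + 0.31 = 1.3123.
New steady-state plasma level = 0.594 / 1.3123 = 0.453 μg/mL (concentration scales inversely with clearance).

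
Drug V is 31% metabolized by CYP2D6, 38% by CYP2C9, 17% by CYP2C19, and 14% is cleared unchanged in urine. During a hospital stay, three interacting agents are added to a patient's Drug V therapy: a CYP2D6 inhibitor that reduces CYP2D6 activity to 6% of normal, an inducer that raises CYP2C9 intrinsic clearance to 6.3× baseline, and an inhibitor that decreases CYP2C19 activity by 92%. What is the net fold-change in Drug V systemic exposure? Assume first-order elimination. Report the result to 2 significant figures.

The CYP2D6 pathway (31% of clearance) drops to 0.06× activity: 0.31 × 0.06 = 0.0186.
The CYP2C9 pathway (38% of clearance) is boosted to 6.3× activity: 0.38 × 6.3 = 2.394.
The CYP2C19 pathway (17% of clearance) falls to 0.08× activity: 0.17 × 0.08 = 0.0136.
The remaining 14% of clearance is unaffected.
New clearance relative to baseline: 0.0186 + 2.394 + 0.0136 + 0.14 = 2.5662.
Because systemic exposure varies inversely with clearance, the combined effect is 1 / 2.5662 = 0.39.

0.39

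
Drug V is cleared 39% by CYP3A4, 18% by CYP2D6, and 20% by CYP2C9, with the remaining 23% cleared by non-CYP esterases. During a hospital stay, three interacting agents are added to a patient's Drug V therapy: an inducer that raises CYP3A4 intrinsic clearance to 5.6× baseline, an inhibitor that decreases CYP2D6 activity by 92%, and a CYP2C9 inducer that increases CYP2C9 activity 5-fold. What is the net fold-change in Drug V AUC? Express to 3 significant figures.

0.292

The CYP3A4 pathway (39% of clearance) rises to 5.6× activity: 0.39 × 5.6 = 2.184.
The CYP2D6 pathway (18% of clearance) falls to 0.08× activity: 0.18 × 0.08 = 0.0144.
The CYP2C9 pathway (20% of clearance) increases to 5× activity: 0.2 × 5 = 1.
Non-CYP routes (23%) are unchanged.
CL_new/CL_old = 2.184 + 0.0144 + 1 + 0.23 = 3.4284.
Because AUC varies inversely with clearance, the combined effect is 1 / 3.4284 = 0.292.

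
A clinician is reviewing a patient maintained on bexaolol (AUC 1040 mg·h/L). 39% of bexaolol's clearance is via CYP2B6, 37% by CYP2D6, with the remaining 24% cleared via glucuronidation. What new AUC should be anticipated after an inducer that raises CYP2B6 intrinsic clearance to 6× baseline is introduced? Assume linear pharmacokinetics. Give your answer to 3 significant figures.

The CYP2B6 pathway (39% of clearance) is boosted to 6× activity: 0.39 × 6 = 2.34.
CYP2D6 (37%) and the residual 24% are unaffected.
Relative clearance = 2.34 + 0.37 + 0.24 = 2.95.
With dosing unchanged, AUC scales as 1/CL: 1040 / 2.95 = 353 mg·h/L.

353 mg·h/L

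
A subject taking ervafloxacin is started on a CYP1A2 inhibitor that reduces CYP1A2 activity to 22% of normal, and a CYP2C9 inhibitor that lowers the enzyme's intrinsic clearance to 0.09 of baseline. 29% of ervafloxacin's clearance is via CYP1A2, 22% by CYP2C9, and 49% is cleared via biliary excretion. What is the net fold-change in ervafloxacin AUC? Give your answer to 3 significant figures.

1.74

The CYP1A2 pathway (29% of clearance) is reduced to 0.22× activity: 0.29 × 0.22 = 0.0638.
The CYP2C9 pathway (22% of clearance) is reduced to 0.09× activity: 0.22 × 0.09 = 0.0198.
Non-CYP routes (49%) are unchanged.
CL_new/CL_old = 0.0638 + 0.0198 + 0.49 = 0.5736.
Net AUC ratio = 1 / 0.5736 = 1.74.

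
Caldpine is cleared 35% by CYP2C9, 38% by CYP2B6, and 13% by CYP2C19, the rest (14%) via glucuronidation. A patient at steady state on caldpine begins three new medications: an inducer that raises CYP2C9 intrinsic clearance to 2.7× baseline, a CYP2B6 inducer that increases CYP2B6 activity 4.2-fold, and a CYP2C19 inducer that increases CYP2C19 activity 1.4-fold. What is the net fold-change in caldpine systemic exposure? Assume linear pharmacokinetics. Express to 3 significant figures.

0.349

The CYP2C9 pathway (35% of clearance) rises to 2.7× activity: 0.35 × 2.7 = 0.945.
The CYP2B6 pathway (38% of clearance) rises to 4.2× activity: 0.38 × 4.2 = 1.596.
The CYP2C19 pathway (13% of clearance) is boosted to 1.4× activity: 0.13 × 1.4 = 0.182.
Non-CYP routes (14%) are unchanged.
CL_new/CL_old = 0.945 + 1.596 + 0.182 + 0.14 = 2.863.
Net systemic exposure ratio = 1 / 2.863 = 0.349.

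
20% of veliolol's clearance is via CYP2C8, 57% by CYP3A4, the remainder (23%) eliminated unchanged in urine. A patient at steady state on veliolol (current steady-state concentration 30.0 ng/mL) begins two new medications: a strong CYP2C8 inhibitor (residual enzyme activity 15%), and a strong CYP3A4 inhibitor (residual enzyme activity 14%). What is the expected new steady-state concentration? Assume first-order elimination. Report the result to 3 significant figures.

The CYP2C8 pathway (20% of clearance) drops to 0.15× activity: 0.2 × 0.15 = 0.03.
The CYP3A4 pathway (57% of clearance) drops to 0.14× activity: 0.57 × 0.14 = 0.0798.
The remaining 23% of clearance is unaffected.
Relative clearance = 0.03 + 0.0798 + 0.23 = 0.3398.
Steady-state concentration ∝ 1/CL: new value = 30.0 / 0.3398 = 88.3 ng/mL.

88.3 ng/mL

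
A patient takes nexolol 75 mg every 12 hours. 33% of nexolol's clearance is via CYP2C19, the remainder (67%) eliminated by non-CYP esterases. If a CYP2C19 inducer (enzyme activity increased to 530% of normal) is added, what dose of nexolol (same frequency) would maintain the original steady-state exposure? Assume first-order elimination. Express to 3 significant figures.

181 mg

CYP2C19: 0.33 × 5.3 = 1.749
Other: 0.67 (unchanged)
CL_new/CL_old = 1.749 + 0.67 = 2.419.
Css,avg = (dose rate)/CL, so holding Css fixed requires dose ∝ CL: 75 × 2.419 = 181 mg.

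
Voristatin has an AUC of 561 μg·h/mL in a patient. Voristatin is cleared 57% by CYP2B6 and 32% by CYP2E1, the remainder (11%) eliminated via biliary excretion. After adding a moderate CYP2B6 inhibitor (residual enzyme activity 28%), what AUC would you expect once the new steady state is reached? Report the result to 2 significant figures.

9.5 × 10² μg·h/mL

The CYP2B6 pathway (57% of clearance) drops to 0.28× activity: 0.57 × 0.28 = 0.1596.
CYP2E1 (32%) and the residual 11% are unaffected.
Relative clearance = 0.1596 + 0.32 + 0.11 = 0.5896.
AUC ∝ 1/CL, so new value = 561 / 0.5896 = 9.5 × 10² μg·h/mL.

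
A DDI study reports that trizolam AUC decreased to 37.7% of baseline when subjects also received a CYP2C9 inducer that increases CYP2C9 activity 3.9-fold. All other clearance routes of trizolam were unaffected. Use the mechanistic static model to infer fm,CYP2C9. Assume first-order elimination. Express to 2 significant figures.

Write x for the fraction cleared via CYP2C9. The observed AUC change means clearance rose to 1/0.377 = 2.653 of baseline.
Only the CYP2C9 route changed, so 2.653 = x·3.9 + (1 − x), giving x = 0.57.

0.57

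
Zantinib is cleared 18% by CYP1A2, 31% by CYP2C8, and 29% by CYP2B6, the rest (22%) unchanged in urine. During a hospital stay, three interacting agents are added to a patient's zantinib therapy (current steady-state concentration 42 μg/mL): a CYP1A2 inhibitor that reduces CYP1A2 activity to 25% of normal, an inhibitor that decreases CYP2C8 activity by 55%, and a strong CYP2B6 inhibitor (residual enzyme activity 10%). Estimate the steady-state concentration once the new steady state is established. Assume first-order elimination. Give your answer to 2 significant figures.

The CYP1A2 pathway (18% of clearance) falls to 0.25× activity: 0.18 × 0.25 = 0.045.
The CYP2C8 pathway (31% of clearance) drops to 0.45× activity: 0.31 × 0.45 = 0.1395.
The CYP2B6 pathway (29% of clearance) is reduced to 0.1× activity: 0.29 × 0.1 = 0.029.
Non-CYP routes (22%) are unchanged.
Relative clearance = 0.045 + 0.1395 + 0.029 + 0.22 = 0.4335.
Dividing the baseline by the relative clearance: 42 / 0.4335 = 97 μg/mL.

97 μg/mL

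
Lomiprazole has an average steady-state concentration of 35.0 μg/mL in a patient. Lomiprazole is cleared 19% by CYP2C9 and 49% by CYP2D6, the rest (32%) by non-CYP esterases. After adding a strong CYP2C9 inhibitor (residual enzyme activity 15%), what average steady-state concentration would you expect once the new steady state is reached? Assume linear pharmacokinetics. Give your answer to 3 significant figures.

41.7 μg/mL

The CYP2C9 pathway (19% of clearance) is reduced to 0.15× activity: 0.19 × 0.15 = 0.0285.
CYP2D6 (49%) and the residual 32% are unaffected.
New clearance relative to baseline: 0.0285 + 0.49 + 0.32 = 0.8385.
With dosing unchanged, average steady-state concentration scales as 1/CL: 35.0 / 0.8385 = 41.7 μg/mL.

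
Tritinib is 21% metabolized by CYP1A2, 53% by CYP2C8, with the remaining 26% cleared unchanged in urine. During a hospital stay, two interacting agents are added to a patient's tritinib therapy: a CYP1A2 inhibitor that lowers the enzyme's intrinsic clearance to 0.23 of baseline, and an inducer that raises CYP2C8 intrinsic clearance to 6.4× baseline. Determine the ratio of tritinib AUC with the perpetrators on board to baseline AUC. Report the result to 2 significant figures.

0.27

The CYP1A2 pathway (21% of clearance) falls to 0.23× activity: 0.21 × 0.23 = 0.0483.
The CYP2C8 pathway (53% of clearance) is boosted to 6.4× activity: 0.53 × 6.4 = 3.392.
The remaining 26% of clearance is unaffected.
CL_new/CL_old = 0.0483 + 3.392 + 0.26 = 3.7003.
Net AUC ratio = 1 / 3.7003 = 0.27.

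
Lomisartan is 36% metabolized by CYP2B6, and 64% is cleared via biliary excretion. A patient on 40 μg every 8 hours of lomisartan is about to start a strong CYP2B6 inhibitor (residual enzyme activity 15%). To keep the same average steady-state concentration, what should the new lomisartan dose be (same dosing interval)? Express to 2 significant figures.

28 μg

The CYP2B6 pathway (36% of clearance) drops to 0.15× activity: 0.36 × 0.15 = 0.054.
Non-CYP routes (64%) are unchanged.
New clearance relative to baseline: 0.054 + 0.64 = 0.694.
Exposure is unchanged when dose changes in proportion to clearance. New dose = 40 μg × 0.694 = 28 μg.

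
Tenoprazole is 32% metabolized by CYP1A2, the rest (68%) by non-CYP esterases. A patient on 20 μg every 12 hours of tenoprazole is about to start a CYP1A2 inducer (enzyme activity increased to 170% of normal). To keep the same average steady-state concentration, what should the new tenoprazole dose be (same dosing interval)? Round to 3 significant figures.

24.5 μg

The CYP1A2 pathway (32% of clearance) increases to 1.7× activity: 0.32 × 1.7 = 0.544.
The remaining 68% of clearance is unaffected.
Relative clearance = 0.544 + 0.68 = 1.224.
To maintain the same steady-state level, dose must scale with clearance: new dose = 20 × 1.224 = 24.5 μg.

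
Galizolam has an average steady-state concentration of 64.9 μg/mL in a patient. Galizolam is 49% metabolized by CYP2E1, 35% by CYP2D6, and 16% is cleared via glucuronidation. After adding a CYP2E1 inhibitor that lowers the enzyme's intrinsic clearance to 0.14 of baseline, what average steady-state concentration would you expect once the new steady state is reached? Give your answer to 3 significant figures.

112 μg/mL

The CYP2E1 pathway (49% of clearance) falls to 0.14× activity: 0.49 × 0.14 = 0.0686.
CYP2D6 (35%) and the residual 16% are unaffected.
New clearance relative to baseline: 0.0686 + 0.35 + 0.16 = 0.5786.
With dosing unchanged, average steady-state concentration scales as 1/CL: 64.9 / 0.5786 = 112 μg/mL.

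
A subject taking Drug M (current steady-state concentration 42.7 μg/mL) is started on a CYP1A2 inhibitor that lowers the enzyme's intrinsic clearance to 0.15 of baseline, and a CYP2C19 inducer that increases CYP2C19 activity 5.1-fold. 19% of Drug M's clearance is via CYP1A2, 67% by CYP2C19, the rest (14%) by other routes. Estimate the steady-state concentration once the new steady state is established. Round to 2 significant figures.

The CYP1A2 pathway (19% of clearance) is reduced to 0.15× activity: 0.19 × 0.15 = 0.0285.
The CYP2C19 pathway (67% of clearance) increases to 5.1× activity: 0.67 × 5.1 = 3.417.
Non-CYP routes (14%) are unchanged.
CL_new/CL_old = 0.0285 + 3.417 + 0.14 = 3.5855.
Dividing the baseline by the relative clearance: 42.7 / 3.5855 = 12 μg/mL.

12 μg/mL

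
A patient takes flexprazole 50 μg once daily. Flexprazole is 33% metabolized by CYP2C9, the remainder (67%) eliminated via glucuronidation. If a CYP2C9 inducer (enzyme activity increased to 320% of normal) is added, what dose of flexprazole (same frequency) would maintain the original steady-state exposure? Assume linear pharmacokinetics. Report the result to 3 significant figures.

86.3 μg

CYP2C9: 0.33 × 3.2 = 1.056
Other: 0.67 (unchanged)
CL_new/CL_old = 1.056 + 0.67 = 1.726.
To maintain the same steady-state level, dose must scale with clearance: new dose = 50 × 1.726 = 86.3 μg.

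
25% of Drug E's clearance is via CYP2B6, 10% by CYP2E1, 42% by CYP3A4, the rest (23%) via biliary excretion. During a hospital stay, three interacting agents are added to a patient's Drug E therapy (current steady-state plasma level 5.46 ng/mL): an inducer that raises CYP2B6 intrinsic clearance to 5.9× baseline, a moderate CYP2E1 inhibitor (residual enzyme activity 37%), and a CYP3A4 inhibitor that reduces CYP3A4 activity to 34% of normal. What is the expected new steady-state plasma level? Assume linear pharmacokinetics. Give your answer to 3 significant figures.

The CYP2B6 pathway (25% of clearance) rises to 5.9× activity: 0.25 × 5.9 = 1.475.
The CYP2E1 pathway (10% of clearance) is reduced to 0.37× activity: 0.1 × 0.37 = 0.037.
The CYP3A4 pathway (42% of clearance) is reduced to 0.34× activity: 0.42 × 0.34 = 0.1428.
Non-CYP routes (23%) are unchanged.
CL_new/CL_old = 1.475 + 0.037 + 0.1428 + 0.23 = 1.8848.
New steady-state plasma level = 5.46 / 1.8848 = 2.90 ng/mL (concentration scales inversely with clearance).

2.90 ng/mL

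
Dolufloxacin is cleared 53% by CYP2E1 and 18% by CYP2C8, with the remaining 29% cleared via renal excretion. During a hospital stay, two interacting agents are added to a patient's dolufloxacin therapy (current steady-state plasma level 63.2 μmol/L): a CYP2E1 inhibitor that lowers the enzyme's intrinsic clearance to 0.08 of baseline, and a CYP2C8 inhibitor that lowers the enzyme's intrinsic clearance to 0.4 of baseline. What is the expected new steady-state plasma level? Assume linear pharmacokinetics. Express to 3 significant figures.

The CYP2E1 pathway (53% of clearance) drops to 0.08× activity: 0.53 × 0.08 = 0.0424.
The CYP2C8 pathway (18% of clearance) falls to 0.4× activity: 0.18 × 0.4 = 0.072.
Non-CYP routes (29%) are unchanged.
Relative clearance = 0.0424 + 0.072 + 0.29 = 0.4044.
Steady-state plasma level ∝ 1/CL: new value = 63.2 / 0.4044 = 156 μmol/L.

156 μmol/L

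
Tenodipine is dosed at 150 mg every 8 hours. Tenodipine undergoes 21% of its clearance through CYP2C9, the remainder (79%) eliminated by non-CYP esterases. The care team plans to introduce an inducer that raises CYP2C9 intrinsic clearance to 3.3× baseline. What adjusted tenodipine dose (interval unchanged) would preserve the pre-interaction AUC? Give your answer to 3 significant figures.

222 mg

The CYP2C9 pathway (21% of clearance) increases to 3.3× activity: 0.21 × 3.3 = 0.693.
The remaining 79% of clearance is unaffected.
CL_new/CL_old = 0.693 + 0.79 = 1.483.
Exposure is unchanged when dose changes in proportion to clearance. New dose = 150 mg × 1.483 = 222 mg.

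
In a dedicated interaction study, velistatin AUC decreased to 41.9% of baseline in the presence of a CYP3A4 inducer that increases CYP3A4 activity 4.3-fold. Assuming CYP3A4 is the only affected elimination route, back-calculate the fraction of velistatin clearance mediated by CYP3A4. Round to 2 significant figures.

0.42

Let x = fm,CYP3A4. Because AUC ∝ 1/CL, relative clearance rose to 1/0.419 = 2.387.
Setting x·4.3 + (1 − x) = 2.387 and solving: x = (2.387 − 1)/(4.3 − 1) = 0.42.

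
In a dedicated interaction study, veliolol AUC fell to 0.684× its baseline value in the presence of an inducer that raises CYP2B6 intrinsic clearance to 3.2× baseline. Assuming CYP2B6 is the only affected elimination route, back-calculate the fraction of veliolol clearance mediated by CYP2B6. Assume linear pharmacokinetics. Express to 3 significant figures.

0.210

CL'/CL = 1 / 0.684 = 1.462
3.2·fm + (1 − fm) = 1.462
fm = (1.462 − 1) / (3.2 − 1) = 0.210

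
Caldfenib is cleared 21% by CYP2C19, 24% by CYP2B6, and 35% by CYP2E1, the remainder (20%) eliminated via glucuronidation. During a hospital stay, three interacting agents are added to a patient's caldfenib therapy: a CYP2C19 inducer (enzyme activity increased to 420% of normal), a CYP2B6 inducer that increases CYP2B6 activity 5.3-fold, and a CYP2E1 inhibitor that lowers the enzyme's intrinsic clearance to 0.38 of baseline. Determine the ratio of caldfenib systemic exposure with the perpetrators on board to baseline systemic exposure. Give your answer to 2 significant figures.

CYP2C19: 0.21 × 4.2 = 0.882
CYP2B6: 0.24 × 5.3 = 1.272
CYP2E1: 0.35 × 0.38 = 0.133
Other: 0.2 (unchanged)
New clearance relative to baseline: 0.882 + 1.272 + 0.133 + 0.2 = 2.487.
Net systemic exposure ratio = 1 / 2.487 = 0.40.

0.40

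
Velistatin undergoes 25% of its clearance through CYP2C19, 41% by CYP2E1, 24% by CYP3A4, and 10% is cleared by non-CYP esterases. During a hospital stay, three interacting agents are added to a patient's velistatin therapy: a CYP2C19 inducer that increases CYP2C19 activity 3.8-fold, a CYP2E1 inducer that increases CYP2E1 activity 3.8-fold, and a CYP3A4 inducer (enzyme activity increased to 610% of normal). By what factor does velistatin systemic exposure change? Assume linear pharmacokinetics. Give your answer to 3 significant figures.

The CYP2C19 pathway (25% of clearance) is boosted to 3.8× activity: 0.25 × 3.8 = 0.95.
The CYP2E1 pathway (41% of clearance) is boosted to 3.8× activity: 0.41 × 3.8 = 1.558.
The CYP3A4 pathway (24% of clearance) increases to 6.1× activity: 0.24 × 6.1 = 1.464.
Non-CYP routes (10%) are unchanged.
CL_new/CL_old = 0.95 + 1.558 + 1.464 + 0.1 = 4.072.
Systemic exposure ∝ 1/CL: fold-change = 1 / 4.072 = 0.246.

0.246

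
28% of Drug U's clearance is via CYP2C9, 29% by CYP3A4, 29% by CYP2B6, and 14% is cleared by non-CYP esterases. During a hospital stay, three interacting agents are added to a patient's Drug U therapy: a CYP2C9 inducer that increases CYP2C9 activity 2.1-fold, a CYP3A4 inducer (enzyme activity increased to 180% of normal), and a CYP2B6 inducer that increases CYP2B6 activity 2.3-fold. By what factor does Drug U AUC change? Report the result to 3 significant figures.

0.522

The CYP2C9 pathway (28% of clearance) rises to 2.1× activity: 0.28 × 2.1 = 0.588.
The CYP3A4 pathway (29% of clearance) increases to 1.8× activity: 0.29 × 1.8 = 0.522.
The CYP2B6 pathway (29% of clearance) increases to 2.3× activity: 0.29 × 2.3 = 0.667.
Non-CYP routes (14%) are unchanged.
CL_new/CL_old = 0.588 + 0.522 + 0.667 + 0.14 = 1.917.
AUC ∝ 1/CL: fold-change = 1 / 1.917 = 0.522.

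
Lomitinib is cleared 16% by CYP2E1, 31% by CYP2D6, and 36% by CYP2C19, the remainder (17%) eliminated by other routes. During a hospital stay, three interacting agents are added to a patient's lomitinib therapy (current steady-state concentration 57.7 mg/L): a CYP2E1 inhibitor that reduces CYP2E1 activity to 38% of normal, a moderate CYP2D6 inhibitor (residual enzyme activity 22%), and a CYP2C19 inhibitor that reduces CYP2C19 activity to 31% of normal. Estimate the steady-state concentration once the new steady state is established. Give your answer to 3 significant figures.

CYP2E1: 0.16 × 0.38 = 0.0608
CYP2D6: 0.31 × 0.22 = 0.0682
CYP2C19: 0.36 × 0.31 = 0.1116
Other: 0.17 (unchanged)
New clearance relative to baseline: 0.0608 + 0.0682 + 0.1116 + 0.17 = 0.4106.
Steady-state concentration ∝ 1/CL: new value = 57.7 / 0.4106 = 141 mg/L.

141 mg/L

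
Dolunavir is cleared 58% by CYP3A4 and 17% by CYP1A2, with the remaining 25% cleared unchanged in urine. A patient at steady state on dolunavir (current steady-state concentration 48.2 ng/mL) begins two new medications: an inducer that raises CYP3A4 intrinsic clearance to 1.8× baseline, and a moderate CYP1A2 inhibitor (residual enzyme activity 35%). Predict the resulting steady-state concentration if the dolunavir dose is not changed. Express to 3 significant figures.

35.6 ng/mL

The CYP3A4 pathway (58% of clearance) increases to 1.8× activity: 0.58 × 1.8 = 1.044.
The CYP1A2 pathway (17% of clearance) drops to 0.35× activity: 0.17 × 0.35 = 0.0595.
The remaining 25% of clearance is unaffected.
CL_new/CL_old = 1.044 + 0.0595 + 0.25 = 1.3535.
New steady-state concentration = 48.2 / 1.3535 = 35.6 ng/mL (concentration scales inversely with clearance).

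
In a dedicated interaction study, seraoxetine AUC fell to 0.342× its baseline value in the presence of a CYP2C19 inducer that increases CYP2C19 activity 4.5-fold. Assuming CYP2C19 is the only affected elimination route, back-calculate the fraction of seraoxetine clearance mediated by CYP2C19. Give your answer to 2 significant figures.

Let fm be the CYP2C19 fraction. New clearance relative to baseline = fm × 4.5 + (1 − fm).
AUC ratio = 1 / (new CL fraction), so new CL fraction = 1 / 0.342 = 2.924.
fm × 4.5 + 1 − fm = 2.924  ⇒  fm × (4.5 − 1) = 1.924  ⇒  fm = 0.55.

0.55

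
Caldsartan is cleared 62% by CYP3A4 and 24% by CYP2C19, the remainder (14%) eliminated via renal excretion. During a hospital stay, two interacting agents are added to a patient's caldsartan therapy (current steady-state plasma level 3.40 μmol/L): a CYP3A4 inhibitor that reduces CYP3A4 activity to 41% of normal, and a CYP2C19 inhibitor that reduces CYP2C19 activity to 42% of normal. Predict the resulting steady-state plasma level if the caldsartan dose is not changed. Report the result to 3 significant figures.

The CYP3A4 pathway (62% of clearance) falls to 0.41× activity: 0.62 × 0.41 = 0.2542.
The CYP2C19 pathway (24% of clearance) drops to 0.42× activity: 0.24 × 0.42 = 0.1008.
Non-CYP routes (14%) are unchanged.
CL_new/CL_old = 0.2542 + 0.1008 + 0.14 = 0.495.
New steady-state plasma level = 3.40 / 0.495 = 6.87 μmol/L (concentration scales inversely with clearance).

6.87 μmol/L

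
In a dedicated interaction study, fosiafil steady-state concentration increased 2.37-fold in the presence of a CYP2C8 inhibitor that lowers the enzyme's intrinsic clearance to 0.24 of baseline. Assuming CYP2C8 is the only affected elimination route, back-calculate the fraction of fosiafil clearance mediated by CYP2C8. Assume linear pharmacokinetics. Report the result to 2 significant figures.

CL'/CL = 1 / 2.37 = 0.4219
0.24·fm + (1 − fm) = 0.4219
fm = (0.4219 − 1) / (0.24 − 1) = 0.76

0.76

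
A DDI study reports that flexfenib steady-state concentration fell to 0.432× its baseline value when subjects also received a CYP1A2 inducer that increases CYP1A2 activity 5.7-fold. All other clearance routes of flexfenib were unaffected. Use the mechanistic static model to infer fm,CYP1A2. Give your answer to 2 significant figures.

0.28

Let x = fm,CYP1A2. Because steady-state concentration ∝ 1/CL, relative clearance rose to 1/0.432 = 2.315.
Setting x·5.7 + (1 − x) = 2.315 and solving: x = (2.315 − 1)/(5.7 − 1) = 0.28.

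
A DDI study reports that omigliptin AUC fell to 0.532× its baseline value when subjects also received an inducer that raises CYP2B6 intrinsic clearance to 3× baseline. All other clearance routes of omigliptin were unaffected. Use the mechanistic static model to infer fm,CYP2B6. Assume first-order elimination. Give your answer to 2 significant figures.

Write x for the fraction cleared via CYP2B6. The observed AUC change means clearance rose to 1/0.532 = 1.88 of baseline.
Only the CYP2B6 route changed, so 1.88 = x·3 + (1 − x), giving x = 0.44.

0.44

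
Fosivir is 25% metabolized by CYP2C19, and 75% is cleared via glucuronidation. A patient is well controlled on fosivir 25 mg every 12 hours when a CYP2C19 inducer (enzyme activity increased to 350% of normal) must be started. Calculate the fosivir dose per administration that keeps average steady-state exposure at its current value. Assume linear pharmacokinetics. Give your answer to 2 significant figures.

The CYP2C19 pathway (25% of clearance) is boosted to 3.5× activity: 0.25 × 3.5 = 0.875.
The remaining 75% of clearance is unaffected.
CL_new/CL_old = 0.875 + 0.75 = 1.625.
To maintain the same steady-state level, dose must scale with clearance: new dose = 25 × 1.625 = 41 mg.

41 mg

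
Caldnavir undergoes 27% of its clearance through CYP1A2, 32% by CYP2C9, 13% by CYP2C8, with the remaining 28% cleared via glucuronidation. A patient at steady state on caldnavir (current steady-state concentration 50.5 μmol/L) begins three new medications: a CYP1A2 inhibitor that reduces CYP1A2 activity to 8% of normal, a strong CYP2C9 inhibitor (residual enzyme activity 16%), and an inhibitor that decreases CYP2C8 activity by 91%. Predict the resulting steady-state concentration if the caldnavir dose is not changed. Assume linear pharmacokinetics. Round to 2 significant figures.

The CYP1A2 pathway (27% of clearance) falls to 0.08× activity: 0.27 × 0.08 = 0.0216.
The CYP2C9 pathway (32% of clearance) is reduced to 0.16× activity: 0.32 × 0.16 = 0.0512.
The CYP2C8 pathway (13% of clearance) is reduced to 0.09× activity: 0.13 × 0.09 = 0.0117.
The remaining 28% of clearance is unaffected.
Relative clearance = 0.0216 + 0.0512 + 0.0117 + 0.28 = 0.3645.
Steady-state concentration ∝ 1/CL: new value = 50.5 / 0.3645 = 1.4 × 10² μmol/L.

1.4 × 10² μmol/L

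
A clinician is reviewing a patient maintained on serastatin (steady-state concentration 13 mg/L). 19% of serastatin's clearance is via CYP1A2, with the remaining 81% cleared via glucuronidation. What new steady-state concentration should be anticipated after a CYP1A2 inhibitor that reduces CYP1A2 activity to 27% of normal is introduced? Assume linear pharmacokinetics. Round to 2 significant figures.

15 mg/L

The CYP1A2 pathway (19% of clearance) drops to 0.27× activity: 0.19 × 0.27 = 0.0513.
Non-CYP routes (81%) are unchanged.
New clearance relative to baseline: 0.0513 + 0.81 = 0.8613.
With dosing unchanged, steady-state concentration scales as 1/CL: 13 / 0.8613 = 15 mg/L.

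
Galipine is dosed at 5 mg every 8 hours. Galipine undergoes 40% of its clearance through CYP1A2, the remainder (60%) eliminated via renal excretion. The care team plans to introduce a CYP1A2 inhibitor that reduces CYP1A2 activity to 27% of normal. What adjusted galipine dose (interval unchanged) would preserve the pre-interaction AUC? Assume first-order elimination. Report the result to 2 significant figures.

3.5 mg

CYP1A2: 0.4 × 0.27 = 0.108
Other: 0.6 (unchanged)
Relative clearance = 0.108 + 0.6 = 0.708.
To maintain the same steady-state level, dose must scale with clearance: new dose = 5 × 0.708 = 3.5 mg.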